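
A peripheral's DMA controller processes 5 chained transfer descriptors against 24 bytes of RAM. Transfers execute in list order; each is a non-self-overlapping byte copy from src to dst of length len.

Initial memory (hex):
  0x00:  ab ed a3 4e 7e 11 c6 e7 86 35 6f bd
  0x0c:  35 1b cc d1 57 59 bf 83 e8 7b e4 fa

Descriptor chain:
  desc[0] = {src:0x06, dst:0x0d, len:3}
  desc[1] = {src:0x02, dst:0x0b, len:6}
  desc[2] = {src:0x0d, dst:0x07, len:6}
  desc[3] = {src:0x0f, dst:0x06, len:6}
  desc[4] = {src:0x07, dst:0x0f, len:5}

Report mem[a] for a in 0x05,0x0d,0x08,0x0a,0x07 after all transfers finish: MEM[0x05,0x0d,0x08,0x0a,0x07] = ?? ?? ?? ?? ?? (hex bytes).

MEM[0x05,0x0d,0x08,0x0a,0x07] = 11 7e 59 83 e7

#0 dst[0x0d+3] := {0xc6,0xe7,0x86}
#1 dst[0x0b+6] := {0xa3,0x4e,0x7e,0x11,0xc6,0xe7}
#2 dst[0x07+6] := {0x7e,0x11,0xc6,0xe7,0x59,0xbf}
#3 dst[0x06+6] := {0xc6,0xe7,0x59,0xbf,0x83,0xe8}
#4 dst[0x0f+5] := {0xe7,0x59,0xbf,0x83,0xe8}
query mem[0x05]=0x11, mem[0x0d]=0x7e, mem[0x08]=0x59, mem[0x0a]=0x83, mem[0x07]=0xe7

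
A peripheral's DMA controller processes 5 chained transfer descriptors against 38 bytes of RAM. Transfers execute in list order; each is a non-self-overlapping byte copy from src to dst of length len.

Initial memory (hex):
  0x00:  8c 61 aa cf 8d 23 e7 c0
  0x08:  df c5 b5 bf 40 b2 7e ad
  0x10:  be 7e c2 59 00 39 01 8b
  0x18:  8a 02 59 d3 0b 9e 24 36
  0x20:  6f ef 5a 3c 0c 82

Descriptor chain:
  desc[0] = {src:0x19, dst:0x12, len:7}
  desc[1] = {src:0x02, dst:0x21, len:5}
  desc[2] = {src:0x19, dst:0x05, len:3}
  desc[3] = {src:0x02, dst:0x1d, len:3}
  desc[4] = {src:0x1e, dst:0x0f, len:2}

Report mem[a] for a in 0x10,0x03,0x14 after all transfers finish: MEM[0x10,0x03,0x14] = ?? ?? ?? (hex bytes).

  after D0: wrote 7B at 0x12 = 0259d30b9e2436
  after D1: wrote 5B at 0x21 = aacf8d23e7
  after D2: wrote 3B at 0x05 = 0259d3
  after D3: wrote 3B at 0x1d = aacf8d
  after D4: wrote 2B at 0x0f = cf8d
query mem[0x10]=0x8d, mem[0x03]=0xcf, mem[0x14]=0xd3

MEM[0x10,0x03,0x14] = 8d cf d3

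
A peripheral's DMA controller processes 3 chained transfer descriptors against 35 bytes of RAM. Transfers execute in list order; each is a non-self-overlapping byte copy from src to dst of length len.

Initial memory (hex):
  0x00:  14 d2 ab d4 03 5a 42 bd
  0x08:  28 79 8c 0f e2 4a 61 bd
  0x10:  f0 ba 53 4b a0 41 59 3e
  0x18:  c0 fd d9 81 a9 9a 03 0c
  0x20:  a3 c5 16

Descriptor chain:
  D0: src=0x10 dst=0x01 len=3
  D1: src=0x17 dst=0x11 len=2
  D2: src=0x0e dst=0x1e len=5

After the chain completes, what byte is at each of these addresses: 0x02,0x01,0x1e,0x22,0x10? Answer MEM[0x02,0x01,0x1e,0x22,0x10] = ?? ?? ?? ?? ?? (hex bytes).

MEM[0x02,0x01,0x1e,0x22,0x10] = ba f0 61 c0 f0

#0 dst[0x01+3] := {0xf0,0xba,0x53}
#1 dst[0x11+2] := {0x3e,0xc0}
#2 dst[0x1e+5] := {0x61,0xbd,0xf0,0x3e,0xc0}
query mem[0x02]=0xba, mem[0x01]=0xf0, mem[0x1e]=0x61, mem[0x22]=0xc0, mem[0x10]=0xf0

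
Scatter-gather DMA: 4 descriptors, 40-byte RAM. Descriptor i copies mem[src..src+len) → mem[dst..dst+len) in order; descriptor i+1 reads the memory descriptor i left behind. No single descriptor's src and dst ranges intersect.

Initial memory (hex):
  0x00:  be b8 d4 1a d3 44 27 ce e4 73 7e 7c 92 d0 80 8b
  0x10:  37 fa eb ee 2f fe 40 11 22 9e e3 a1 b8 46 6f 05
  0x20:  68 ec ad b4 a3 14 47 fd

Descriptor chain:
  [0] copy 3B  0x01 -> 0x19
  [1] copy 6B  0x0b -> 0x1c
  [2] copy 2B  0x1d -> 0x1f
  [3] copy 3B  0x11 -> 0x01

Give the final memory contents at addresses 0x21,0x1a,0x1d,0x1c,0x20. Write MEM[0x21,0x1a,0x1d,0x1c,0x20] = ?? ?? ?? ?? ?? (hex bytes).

[0] 0x01->0x19 len=3 : b8 d4 1a
[1] 0x0b->0x1c len=6 : 7c 92 d0 80 8b 37
[2] 0x1d->0x1f len=2 : 92 d0
[3] 0x11->0x01 len=3 : fa eb ee
query mem[0x21]=0x37, mem[0x1a]=0xd4, mem[0x1d]=0x92, mem[0x1c]=0x7c, mem[0x20]=0xd0

MEM[0x21,0x1a,0x1d,0x1c,0x20] = 37 d4 92 7c d0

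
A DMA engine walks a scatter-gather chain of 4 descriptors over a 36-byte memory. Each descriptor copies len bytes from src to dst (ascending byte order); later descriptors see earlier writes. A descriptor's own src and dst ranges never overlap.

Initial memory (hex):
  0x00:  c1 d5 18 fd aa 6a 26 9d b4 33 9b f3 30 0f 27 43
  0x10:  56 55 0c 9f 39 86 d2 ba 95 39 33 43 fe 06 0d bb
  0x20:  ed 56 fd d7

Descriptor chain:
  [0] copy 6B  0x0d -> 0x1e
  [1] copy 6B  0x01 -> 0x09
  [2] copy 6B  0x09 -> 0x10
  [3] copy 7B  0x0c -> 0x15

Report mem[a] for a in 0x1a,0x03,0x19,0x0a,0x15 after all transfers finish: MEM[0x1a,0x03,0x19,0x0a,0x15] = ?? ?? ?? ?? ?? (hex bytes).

MEM[0x1a,0x03,0x19,0x0a,0x15] = 18 fd d5 18 aa

#0 dst[0x1e+6] := {0x0f,0x27,0x43,0x56,0x55,0x0c}
#1 dst[0x09+6] := {0xd5,0x18,0xfd,0xaa,0x6a,0x26}
#2 dst[0x10+6] := {0xd5,0x18,0xfd,0xaa,0x6a,0x26}
#3 dst[0x15+7] := {0xaa,0x6a,0x26,0x43,0xd5,0x18,0xfd}
query mem[0x1a]=0x18, mem[0x03]=0xfd, mem[0x19]=0xd5, mem[0x0a]=0x18, mem[0x15]=0xaa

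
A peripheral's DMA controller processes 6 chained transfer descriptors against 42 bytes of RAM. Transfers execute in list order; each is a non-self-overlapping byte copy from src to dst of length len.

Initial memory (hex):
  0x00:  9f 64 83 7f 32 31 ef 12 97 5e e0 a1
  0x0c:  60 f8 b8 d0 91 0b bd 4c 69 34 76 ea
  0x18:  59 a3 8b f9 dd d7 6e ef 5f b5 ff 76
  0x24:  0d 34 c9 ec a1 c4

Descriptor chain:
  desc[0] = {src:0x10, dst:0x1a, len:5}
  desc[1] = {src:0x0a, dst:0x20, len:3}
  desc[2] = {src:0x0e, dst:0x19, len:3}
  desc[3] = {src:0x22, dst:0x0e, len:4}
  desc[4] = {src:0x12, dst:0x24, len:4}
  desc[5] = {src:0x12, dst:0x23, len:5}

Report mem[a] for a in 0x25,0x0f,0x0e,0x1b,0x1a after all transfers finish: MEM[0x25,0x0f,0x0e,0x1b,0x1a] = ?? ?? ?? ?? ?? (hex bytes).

MEM[0x25,0x0f,0x0e,0x1b,0x1a] = 69 76 60 91 d0

  after D0: wrote 5B at 0x1a = 910bbd4c69
  after D1: wrote 3B at 0x20 = e0a160
  after D2: wrote 3B at 0x19 = b8d091
  after D3: wrote 4B at 0x0e = 60760d34
  after D4: wrote 4B at 0x24 = bd4c6934
  after D5: wrote 5B at 0x23 = bd4c693476
query mem[0x25]=0x69, mem[0x0f]=0x76, mem[0x0e]=0x60, mem[0x1b]=0x91, mem[0x1a]=0xd0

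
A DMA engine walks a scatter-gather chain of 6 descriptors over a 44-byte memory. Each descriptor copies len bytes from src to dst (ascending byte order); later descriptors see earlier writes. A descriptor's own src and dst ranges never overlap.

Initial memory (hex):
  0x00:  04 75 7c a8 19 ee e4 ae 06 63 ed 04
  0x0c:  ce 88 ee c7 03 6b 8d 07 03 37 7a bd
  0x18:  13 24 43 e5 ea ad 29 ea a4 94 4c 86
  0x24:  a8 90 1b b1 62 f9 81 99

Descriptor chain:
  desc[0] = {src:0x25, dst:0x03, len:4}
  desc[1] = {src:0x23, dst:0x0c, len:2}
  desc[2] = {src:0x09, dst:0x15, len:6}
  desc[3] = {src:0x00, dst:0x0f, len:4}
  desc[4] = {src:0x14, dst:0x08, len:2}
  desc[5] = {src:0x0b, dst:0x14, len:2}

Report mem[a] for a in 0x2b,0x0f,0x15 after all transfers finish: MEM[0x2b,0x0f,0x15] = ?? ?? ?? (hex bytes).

  after D0: wrote 4B at 0x03 = 901bb162
  after D1: wrote 2B at 0x0c = 86a8
  after D2: wrote 6B at 0x15 = 63ed0486a8ee
  after D3: wrote 4B at 0x0f = 04757c90
  after D4: wrote 2B at 0x08 = 0363
  after D5: wrote 2B at 0x14 = 0486
query mem[0x2b]=0x99, mem[0x0f]=0x04, mem[0x15]=0x86

MEM[0x2b,0x0f,0x15] = 99 04 86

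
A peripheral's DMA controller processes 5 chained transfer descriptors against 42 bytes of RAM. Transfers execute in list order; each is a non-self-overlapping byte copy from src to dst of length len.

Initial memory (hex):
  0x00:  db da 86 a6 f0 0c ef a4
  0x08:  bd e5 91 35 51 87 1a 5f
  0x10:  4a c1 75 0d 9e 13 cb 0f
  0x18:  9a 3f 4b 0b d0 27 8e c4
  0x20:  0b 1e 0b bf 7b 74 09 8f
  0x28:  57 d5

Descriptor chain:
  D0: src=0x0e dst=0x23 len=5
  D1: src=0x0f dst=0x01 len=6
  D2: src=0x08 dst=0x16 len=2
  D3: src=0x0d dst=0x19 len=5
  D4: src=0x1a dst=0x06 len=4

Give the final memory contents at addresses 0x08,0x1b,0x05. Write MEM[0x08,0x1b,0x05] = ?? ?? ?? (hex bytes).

MEM[0x08,0x1b,0x05] = 4a 5f 0d

D0: mem[0x23..0x27] <- [1a 5f 4a c1 75]
D1: mem[0x01..0x06] <- [5f 4a c1 75 0d 9e]
D2: mem[0x16..0x17] <- [bd e5]
D3: mem[0x19..0x1d] <- [87 1a 5f 4a c1]
D4: mem[0x06..0x09] <- [1a 5f 4a c1]
query mem[0x08]=0x4a, mem[0x1b]=0x5f, mem[0x05]=0x0d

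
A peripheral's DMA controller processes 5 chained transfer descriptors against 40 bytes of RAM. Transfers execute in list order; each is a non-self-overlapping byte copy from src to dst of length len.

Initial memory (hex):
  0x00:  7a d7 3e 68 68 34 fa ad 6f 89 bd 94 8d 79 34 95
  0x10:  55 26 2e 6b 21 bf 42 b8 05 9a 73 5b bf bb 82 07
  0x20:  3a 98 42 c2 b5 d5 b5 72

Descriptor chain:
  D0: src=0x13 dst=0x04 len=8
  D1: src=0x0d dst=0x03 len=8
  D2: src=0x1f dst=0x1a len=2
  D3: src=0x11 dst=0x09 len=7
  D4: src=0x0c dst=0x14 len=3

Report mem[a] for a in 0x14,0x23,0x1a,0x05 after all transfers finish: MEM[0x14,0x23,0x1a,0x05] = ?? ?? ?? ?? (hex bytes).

MEM[0x14,0x23,0x1a,0x05] = 21 c2 07 95

[0] 0x13->0x04 len=8 : 6b 21 bf 42 b8 05 9a 73
[1] 0x0d->0x03 len=8 : 79 34 95 55 26 2e 6b 21
[2] 0x1f->0x1a len=2 : 07 3a
[3] 0x11->0x09 len=7 : 26 2e 6b 21 bf 42 b8
[4] 0x0c->0x14 len=3 : 21 bf 42
query mem[0x14]=0x21, mem[0x23]=0xc2, mem[0x1a]=0x07, mem[0x05]=0x95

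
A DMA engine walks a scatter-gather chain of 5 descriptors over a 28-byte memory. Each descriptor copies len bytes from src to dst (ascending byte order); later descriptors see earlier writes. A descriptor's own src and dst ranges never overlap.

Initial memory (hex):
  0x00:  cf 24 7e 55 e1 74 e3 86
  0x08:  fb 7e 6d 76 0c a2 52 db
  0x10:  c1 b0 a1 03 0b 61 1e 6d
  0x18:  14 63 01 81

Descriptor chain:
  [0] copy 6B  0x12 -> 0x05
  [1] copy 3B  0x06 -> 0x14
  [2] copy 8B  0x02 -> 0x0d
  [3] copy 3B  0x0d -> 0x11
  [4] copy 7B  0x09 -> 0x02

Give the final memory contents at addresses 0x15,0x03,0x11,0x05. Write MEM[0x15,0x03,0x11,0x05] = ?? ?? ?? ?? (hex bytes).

MEM[0x15,0x03,0x11,0x05] = 0b 6d 7e 0c

#0 dst[0x05+6] := {0xa1,0x03,0x0b,0x61,0x1e,0x6d}
#1 dst[0x14+3] := {0x03,0x0b,0x61}
#2 dst[0x0d+8] := {0x7e,0x55,0xe1,0xa1,0x03,0x0b,0x61,0x1e}
#3 dst[0x11+3] := {0x7e,0x55,0xe1}
#4 dst[0x02+7] := {0x1e,0x6d,0x76,0x0c,0x7e,0x55,0xe1}
query mem[0x15]=0x0b, mem[0x03]=0x6d, mem[0x11]=0x7e, mem[0x05]=0x0c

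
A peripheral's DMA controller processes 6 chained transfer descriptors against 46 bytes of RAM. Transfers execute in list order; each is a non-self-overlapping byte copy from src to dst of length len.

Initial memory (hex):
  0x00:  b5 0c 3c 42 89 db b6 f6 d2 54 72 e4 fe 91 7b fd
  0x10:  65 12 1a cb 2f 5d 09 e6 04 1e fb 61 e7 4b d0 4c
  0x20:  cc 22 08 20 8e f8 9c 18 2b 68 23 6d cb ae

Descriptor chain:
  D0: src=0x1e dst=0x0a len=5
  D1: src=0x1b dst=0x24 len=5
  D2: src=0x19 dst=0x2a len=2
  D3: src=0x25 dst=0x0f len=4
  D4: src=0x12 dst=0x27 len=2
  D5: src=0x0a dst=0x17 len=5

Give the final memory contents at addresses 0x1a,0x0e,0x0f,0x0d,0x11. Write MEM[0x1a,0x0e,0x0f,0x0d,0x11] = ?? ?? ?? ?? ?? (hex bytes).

[0] 0x1e->0x0a len=5 : d0 4c cc 22 08
[1] 0x1b->0x24 len=5 : 61 e7 4b d0 4c
[2] 0x19->0x2a len=2 : 1e fb
[3] 0x25->0x0f len=4 : e7 4b d0 4c
[4] 0x12->0x27 len=2 : 4c cb
[5] 0x0a->0x17 len=5 : d0 4c cc 22 08
query mem[0x1a]=0x22, mem[0x0e]=0x08, mem[0x0f]=0xe7, mem[0x0d]=0x22, mem[0x11]=0xd0

MEM[0x1a,0x0e,0x0f,0x0d,0x11] = 22 08 e7 22 d0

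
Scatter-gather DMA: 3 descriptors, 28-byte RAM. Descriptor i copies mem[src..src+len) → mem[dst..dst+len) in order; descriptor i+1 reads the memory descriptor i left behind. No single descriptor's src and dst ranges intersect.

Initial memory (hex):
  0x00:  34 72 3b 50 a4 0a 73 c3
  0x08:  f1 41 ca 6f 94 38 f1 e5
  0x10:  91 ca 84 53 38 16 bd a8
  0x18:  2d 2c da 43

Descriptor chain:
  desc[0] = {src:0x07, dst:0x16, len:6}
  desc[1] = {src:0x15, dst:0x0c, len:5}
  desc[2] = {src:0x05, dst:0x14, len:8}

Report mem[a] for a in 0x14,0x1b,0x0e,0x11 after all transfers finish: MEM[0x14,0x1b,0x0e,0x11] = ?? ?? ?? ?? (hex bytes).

  after D0: wrote 6B at 0x16 = c3f141ca6f94
  after D1: wrote 5B at 0x0c = 16c3f141ca
  after D2: wrote 8B at 0x14 = 0a73c3f141ca6f16
query mem[0x14]=0x0a, mem[0x1b]=0x16, mem[0x0e]=0xf1, mem[0x11]=0xca

MEM[0x14,0x1b,0x0e,0x11] = 0a 16 f1 ca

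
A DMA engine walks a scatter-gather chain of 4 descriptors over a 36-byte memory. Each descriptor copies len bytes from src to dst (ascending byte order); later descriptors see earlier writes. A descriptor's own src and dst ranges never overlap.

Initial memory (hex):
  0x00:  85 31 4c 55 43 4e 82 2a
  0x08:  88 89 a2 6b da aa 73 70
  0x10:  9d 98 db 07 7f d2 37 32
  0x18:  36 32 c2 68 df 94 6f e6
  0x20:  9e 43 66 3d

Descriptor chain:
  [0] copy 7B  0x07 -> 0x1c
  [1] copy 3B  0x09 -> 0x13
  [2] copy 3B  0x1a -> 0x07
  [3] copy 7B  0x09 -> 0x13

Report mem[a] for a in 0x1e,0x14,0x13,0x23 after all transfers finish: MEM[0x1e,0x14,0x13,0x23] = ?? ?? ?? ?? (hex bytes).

MEM[0x1e,0x14,0x13,0x23] = 89 a2 2a 3d

D0: mem[0x1c..0x22] <- [2a 88 89 a2 6b da aa]
D1: mem[0x13..0x15] <- [89 a2 6b]
D2: mem[0x07..0x09] <- [c2 68 2a]
D3: mem[0x13..0x19] <- [2a a2 6b da aa 73 70]
query mem[0x1e]=0x89, mem[0x14]=0xa2, mem[0x13]=0x2a, mem[0x23]=0x3d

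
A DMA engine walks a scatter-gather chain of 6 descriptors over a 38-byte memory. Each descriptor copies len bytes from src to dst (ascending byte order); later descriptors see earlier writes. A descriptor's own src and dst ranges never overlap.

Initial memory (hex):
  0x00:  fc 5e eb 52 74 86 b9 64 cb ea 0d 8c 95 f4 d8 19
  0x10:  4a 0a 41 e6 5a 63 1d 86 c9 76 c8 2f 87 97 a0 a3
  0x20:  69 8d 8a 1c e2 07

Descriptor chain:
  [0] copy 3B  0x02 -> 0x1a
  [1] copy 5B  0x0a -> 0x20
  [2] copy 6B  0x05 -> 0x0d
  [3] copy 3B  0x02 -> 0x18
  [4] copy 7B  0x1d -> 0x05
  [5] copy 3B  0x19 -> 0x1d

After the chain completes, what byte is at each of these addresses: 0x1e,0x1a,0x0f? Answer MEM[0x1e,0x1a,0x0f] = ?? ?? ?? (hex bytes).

[0] 0x02->0x1a len=3 : eb 52 74
[1] 0x0a->0x20 len=5 : 0d 8c 95 f4 d8
[2] 0x05->0x0d len=6 : 86 b9 64 cb ea 0d
[3] 0x02->0x18 len=3 : eb 52 74
[4] 0x1d->0x05 len=7 : 97 a0 a3 0d 8c 95 f4
[5] 0x19->0x1d len=3 : 52 74 52
query mem[0x1e]=0x74, mem[0x1a]=0x74, mem[0x0f]=0x64

MEM[0x1e,0x1a,0x0f] = 74 74 64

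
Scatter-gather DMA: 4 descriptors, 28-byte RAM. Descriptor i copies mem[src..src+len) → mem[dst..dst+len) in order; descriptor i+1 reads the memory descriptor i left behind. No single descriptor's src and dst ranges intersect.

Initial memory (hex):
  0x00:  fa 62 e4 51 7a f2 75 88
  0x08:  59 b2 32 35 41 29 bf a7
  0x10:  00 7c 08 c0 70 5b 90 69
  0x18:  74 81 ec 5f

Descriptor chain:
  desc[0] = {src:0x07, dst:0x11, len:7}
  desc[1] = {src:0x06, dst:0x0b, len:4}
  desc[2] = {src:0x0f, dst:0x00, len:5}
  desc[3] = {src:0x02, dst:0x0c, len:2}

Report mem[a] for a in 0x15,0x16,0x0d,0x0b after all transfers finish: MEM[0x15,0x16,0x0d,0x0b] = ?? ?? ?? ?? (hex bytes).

MEM[0x15,0x16,0x0d,0x0b] = 35 41 59 75

#0 dst[0x11+7] := {0x88,0x59,0xb2,0x32,0x35,0x41,0x29}
#1 dst[0x0b+4] := {0x75,0x88,0x59,0xb2}
#2 dst[0x00+5] := {0xa7,0x00,0x88,0x59,0xb2}
#3 dst[0x0c+2] := {0x88,0x59}
query mem[0x15]=0x35, mem[0x16]=0x41, mem[0x0d]=0x59, mem[0x0b]=0x75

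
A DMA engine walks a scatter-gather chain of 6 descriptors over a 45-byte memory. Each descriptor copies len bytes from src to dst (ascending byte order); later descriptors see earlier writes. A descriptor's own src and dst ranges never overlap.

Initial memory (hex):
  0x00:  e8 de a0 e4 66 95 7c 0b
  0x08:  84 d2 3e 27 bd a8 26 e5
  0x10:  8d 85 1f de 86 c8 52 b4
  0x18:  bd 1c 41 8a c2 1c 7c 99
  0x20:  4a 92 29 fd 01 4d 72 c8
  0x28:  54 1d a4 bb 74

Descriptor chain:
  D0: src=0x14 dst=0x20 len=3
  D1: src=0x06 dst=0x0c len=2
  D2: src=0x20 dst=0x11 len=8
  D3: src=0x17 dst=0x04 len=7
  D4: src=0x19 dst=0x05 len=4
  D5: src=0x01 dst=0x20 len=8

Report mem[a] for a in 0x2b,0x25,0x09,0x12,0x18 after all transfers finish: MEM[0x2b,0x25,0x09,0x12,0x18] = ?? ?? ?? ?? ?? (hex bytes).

MEM[0x2b,0x25,0x09,0x12,0x18] = bb 41 c2 c8 c8

[0] 0x14->0x20 len=3 : 86 c8 52
[1] 0x06->0x0c len=2 : 7c 0b
[2] 0x20->0x11 len=8 : 86 c8 52 fd 01 4d 72 c8
[3] 0x17->0x04 len=7 : 72 c8 1c 41 8a c2 1c
[4] 0x19->0x05 len=4 : 1c 41 8a c2
[5] 0x01->0x20 len=8 : de a0 e4 72 1c 41 8a c2
query mem[0x2b]=0xbb, mem[0x25]=0x41, mem[0x09]=0xc2, mem[0x12]=0xc8, mem[0x18]=0xc8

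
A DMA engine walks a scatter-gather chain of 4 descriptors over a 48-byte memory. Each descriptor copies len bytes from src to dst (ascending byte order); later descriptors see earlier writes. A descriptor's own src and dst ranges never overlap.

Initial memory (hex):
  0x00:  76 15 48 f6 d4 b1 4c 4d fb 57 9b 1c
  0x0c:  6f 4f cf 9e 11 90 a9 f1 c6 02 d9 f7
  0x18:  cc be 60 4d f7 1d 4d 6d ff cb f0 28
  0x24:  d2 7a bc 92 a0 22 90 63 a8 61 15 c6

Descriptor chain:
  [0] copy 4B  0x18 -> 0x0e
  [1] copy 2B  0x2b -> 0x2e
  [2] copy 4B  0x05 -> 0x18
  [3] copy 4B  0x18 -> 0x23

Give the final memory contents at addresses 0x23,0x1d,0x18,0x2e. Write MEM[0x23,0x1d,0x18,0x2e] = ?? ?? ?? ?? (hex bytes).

D0: mem[0x0e..0x11] <- [cc be 60 4d]
D1: mem[0x2e..0x2f] <- [63 a8]
D2: mem[0x18..0x1b] <- [b1 4c 4d fb]
D3: mem[0x23..0x26] <- [b1 4c 4d fb]
query mem[0x23]=0xb1, mem[0x1d]=0x1d, mem[0x18]=0xb1, mem[0x2e]=0x63

MEM[0x23,0x1d,0x18,0x2e] = b1 1d b1 63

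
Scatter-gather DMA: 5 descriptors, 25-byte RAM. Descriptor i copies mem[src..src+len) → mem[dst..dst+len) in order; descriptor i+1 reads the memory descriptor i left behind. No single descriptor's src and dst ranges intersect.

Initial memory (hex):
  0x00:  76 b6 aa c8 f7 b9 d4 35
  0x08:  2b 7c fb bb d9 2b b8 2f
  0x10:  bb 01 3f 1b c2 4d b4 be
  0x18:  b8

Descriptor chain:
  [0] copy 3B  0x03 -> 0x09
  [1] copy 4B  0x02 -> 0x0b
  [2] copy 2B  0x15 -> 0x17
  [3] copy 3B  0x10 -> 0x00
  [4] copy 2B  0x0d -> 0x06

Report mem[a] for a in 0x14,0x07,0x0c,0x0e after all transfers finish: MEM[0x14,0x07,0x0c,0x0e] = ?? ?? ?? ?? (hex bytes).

MEM[0x14,0x07,0x0c,0x0e] = c2 b9 c8 b9

D0: mem[0x09..0x0b] <- [c8 f7 b9]
D1: mem[0x0b..0x0e] <- [aa c8 f7 b9]
D2: mem[0x17..0x18] <- [4d b4]
D3: mem[0x00..0x02] <- [bb 01 3f]
D4: mem[0x06..0x07] <- [f7 b9]
query mem[0x14]=0xc2, mem[0x07]=0xb9, mem[0x0c]=0xc8, mem[0x0e]=0xb9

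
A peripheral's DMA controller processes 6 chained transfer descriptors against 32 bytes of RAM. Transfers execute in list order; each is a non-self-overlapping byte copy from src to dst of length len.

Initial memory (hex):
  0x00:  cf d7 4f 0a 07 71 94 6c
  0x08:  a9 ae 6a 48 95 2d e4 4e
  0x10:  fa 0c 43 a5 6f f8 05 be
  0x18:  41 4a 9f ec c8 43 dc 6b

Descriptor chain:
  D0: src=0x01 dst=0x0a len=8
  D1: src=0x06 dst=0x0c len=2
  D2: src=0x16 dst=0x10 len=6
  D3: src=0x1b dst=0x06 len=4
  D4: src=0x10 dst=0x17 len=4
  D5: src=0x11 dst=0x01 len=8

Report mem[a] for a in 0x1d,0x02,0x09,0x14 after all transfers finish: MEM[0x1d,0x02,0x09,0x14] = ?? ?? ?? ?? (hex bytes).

#0 dst[0x0a+8] := {0xd7,0x4f,0x0a,0x07,0x71,0x94,0x6c,0xa9}
#1 dst[0x0c+2] := {0x94,0x6c}
#2 dst[0x10+6] := {0x05,0xbe,0x41,0x4a,0x9f,0xec}
#3 dst[0x06+4] := {0xec,0xc8,0x43,0xdc}
#4 dst[0x17+4] := {0x05,0xbe,0x41,0x4a}
#5 dst[0x01+8] := {0xbe,0x41,0x4a,0x9f,0xec,0x05,0x05,0xbe}
query mem[0x1d]=0x43, mem[0x02]=0x41, mem[0x09]=0xdc, mem[0x14]=0x9f

MEM[0x1d,0x02,0x09,0x14] = 43 41 dc 9f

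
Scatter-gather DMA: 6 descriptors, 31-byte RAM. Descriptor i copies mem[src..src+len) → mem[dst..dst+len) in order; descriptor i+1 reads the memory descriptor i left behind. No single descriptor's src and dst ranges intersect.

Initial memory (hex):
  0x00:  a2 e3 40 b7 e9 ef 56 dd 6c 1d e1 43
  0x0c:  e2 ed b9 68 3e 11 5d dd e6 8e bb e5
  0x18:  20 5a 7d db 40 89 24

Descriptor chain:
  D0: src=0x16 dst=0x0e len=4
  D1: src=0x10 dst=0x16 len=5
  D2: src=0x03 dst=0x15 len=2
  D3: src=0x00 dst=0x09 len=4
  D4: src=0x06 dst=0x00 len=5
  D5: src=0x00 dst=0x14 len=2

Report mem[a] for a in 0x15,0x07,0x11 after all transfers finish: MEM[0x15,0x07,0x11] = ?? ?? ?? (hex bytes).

#0 dst[0x0e+4] := {0xbb,0xe5,0x20,0x5a}
#1 dst[0x16+5] := {0x20,0x5a,0x5d,0xdd,0xe6}
#2 dst[0x15+2] := {0xb7,0xe9}
#3 dst[0x09+4] := {0xa2,0xe3,0x40,0xb7}
#4 dst[0x00+5] := {0x56,0xdd,0x6c,0xa2,0xe3}
#5 dst[0x14+2] := {0x56,0xdd}
query mem[0x15]=0xdd, mem[0x07]=0xdd, mem[0x11]=0x5a

MEM[0x15,0x07,0x11] = dd dd 5a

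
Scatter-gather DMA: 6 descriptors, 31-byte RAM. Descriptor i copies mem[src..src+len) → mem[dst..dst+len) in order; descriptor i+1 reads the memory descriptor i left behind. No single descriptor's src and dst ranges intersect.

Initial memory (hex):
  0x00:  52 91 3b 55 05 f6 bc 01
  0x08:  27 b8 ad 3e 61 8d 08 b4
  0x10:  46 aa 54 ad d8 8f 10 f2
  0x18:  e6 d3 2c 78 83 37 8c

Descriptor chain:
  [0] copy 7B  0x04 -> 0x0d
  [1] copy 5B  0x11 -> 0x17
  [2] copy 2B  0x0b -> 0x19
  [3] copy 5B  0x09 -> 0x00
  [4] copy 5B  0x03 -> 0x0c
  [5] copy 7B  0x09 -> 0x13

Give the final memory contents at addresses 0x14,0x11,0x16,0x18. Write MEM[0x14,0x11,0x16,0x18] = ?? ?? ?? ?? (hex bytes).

#0 dst[0x0d+7] := {0x05,0xf6,0xbc,0x01,0x27,0xb8,0xad}
#1 dst[0x17+5] := {0x27,0xb8,0xad,0xd8,0x8f}
#2 dst[0x19+2] := {0x3e,0x61}
#3 dst[0x00+5] := {0xb8,0xad,0x3e,0x61,0x05}
#4 dst[0x0c+5] := {0x61,0x05,0xf6,0xbc,0x01}
#5 dst[0x13+7] := {0xb8,0xad,0x3e,0x61,0x05,0xf6,0xbc}
query mem[0x14]=0xad, mem[0x11]=0x27, mem[0x16]=0x61, mem[0x18]=0xf6

MEM[0x14,0x11,0x16,0x18] = ad 27 61 f6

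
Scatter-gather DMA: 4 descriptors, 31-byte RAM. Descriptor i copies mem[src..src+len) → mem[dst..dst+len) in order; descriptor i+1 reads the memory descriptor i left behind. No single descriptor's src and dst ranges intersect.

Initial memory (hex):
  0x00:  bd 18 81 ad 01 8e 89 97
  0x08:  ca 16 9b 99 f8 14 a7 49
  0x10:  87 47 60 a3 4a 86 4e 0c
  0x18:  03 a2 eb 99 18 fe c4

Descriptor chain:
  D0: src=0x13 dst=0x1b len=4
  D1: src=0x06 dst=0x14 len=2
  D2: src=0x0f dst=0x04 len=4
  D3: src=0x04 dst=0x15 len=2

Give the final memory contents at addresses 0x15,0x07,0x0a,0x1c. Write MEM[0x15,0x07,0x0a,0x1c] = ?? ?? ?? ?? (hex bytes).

MEM[0x15,0x07,0x0a,0x1c] = 49 60 9b 4a

[0] 0x13->0x1b len=4 : a3 4a 86 4e
[1] 0x06->0x14 len=2 : 89 97
[2] 0x0f->0x04 len=4 : 49 87 47 60
[3] 0x04->0x15 len=2 : 49 87
query mem[0x15]=0x49, mem[0x07]=0x60, mem[0x0a]=0x9b, mem[0x1c]=0x4a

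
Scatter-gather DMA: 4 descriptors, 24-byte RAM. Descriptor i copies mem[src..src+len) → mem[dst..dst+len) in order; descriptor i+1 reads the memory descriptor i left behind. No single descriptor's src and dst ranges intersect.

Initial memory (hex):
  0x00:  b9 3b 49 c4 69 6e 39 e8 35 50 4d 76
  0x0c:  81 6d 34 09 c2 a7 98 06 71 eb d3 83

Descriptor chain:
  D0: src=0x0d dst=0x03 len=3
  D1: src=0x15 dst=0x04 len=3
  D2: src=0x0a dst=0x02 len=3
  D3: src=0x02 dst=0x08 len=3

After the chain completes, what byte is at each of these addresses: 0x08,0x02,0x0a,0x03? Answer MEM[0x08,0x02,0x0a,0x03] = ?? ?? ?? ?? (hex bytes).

MEM[0x08,0x02,0x0a,0x03] = 4d 4d 81 76

[0] 0x0d->0x03 len=3 : 6d 34 09
[1] 0x15->0x04 len=3 : eb d3 83
[2] 0x0a->0x02 len=3 : 4d 76 81
[3] 0x02->0x08 len=3 : 4d 76 81
query mem[0x08]=0x4d, mem[0x02]=0x4d, mem[0x0a]=0x81, mem[0x03]=0x76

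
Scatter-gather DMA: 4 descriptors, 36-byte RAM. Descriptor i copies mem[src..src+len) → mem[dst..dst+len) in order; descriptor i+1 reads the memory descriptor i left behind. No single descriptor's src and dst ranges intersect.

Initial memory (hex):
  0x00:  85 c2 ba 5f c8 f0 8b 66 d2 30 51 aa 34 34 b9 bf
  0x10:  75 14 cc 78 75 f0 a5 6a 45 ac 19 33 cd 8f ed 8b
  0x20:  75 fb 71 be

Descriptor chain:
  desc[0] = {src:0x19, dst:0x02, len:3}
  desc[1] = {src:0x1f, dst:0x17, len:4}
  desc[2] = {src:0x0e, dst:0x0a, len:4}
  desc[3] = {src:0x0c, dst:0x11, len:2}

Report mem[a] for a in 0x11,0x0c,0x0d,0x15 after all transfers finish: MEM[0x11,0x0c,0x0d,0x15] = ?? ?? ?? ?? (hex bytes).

[0] 0x19->0x02 len=3 : ac 19 33
[1] 0x1f->0x17 len=4 : 8b 75 fb 71
[2] 0x0e->0x0a len=4 : b9 bf 75 14
[3] 0x0c->0x11 len=2 : 75 14
query mem[0x11]=0x75, mem[0x0c]=0x75, mem[0x0d]=0x14, mem[0x15]=0xf0

MEM[0x11,0x0c,0x0d,0x15] = 75 75 14 f0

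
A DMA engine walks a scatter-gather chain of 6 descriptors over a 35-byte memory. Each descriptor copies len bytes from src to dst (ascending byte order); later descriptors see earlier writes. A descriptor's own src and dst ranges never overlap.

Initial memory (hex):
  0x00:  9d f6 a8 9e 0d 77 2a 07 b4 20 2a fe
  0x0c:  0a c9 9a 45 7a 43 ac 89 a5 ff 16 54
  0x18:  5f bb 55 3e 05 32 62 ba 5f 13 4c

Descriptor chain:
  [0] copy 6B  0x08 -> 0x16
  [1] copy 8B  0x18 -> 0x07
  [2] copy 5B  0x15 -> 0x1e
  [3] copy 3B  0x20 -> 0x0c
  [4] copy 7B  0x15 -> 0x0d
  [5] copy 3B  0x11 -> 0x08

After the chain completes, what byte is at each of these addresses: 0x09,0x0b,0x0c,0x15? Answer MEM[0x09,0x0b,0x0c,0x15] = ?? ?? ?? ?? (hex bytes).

MEM[0x09,0x0b,0x0c,0x15] = 0a 05 20 ff

#0 dst[0x16+6] := {0xb4,0x20,0x2a,0xfe,0x0a,0xc9}
#1 dst[0x07+8] := {0x2a,0xfe,0x0a,0xc9,0x05,0x32,0x62,0xba}
#2 dst[0x1e+5] := {0xff,0xb4,0x20,0x2a,0xfe}
#3 dst[0x0c+3] := {0x20,0x2a,0xfe}
#4 dst[0x0d+7] := {0xff,0xb4,0x20,0x2a,0xfe,0x0a,0xc9}
#5 dst[0x08+3] := {0xfe,0x0a,0xc9}
query mem[0x09]=0x0a, mem[0x0b]=0x05, mem[0x0c]=0x20, mem[0x15]=0xff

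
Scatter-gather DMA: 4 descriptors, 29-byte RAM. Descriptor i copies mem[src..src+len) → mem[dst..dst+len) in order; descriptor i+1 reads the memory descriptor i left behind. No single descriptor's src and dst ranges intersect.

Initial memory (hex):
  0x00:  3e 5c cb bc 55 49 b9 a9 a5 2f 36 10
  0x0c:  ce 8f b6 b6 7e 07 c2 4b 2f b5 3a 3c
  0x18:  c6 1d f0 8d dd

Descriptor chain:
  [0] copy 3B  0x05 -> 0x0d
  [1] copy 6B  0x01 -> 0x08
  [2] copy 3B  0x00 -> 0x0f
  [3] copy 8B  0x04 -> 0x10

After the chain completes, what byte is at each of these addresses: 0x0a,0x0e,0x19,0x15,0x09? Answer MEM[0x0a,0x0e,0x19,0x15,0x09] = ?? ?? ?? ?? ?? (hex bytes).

  after D0: wrote 3B at 0x0d = 49b9a9
  after D1: wrote 6B at 0x08 = 5ccbbc5549b9
  after D2: wrote 3B at 0x0f = 3e5ccb
  after D3: wrote 8B at 0x10 = 5549b9a95ccbbc55
query mem[0x0a]=0xbc, mem[0x0e]=0xb9, mem[0x19]=0x1d, mem[0x15]=0xcb, mem[0x09]=0xcb

MEM[0x0a,0x0e,0x19,0x15,0x09] = bc b9 1d cb cb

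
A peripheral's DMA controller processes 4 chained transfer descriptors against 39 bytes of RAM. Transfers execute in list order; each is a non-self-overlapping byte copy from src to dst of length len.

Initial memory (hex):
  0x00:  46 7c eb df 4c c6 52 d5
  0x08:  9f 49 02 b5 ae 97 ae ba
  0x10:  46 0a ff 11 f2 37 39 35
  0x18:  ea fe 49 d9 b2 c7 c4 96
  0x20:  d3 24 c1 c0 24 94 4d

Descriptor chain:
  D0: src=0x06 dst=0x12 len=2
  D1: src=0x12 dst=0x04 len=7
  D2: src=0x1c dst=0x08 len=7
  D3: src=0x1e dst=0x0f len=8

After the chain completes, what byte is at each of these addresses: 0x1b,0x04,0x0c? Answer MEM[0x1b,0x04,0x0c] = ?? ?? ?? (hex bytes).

  after D0: wrote 2B at 0x12 = 52d5
  after D1: wrote 7B at 0x04 = 52d5f2373935ea
  after D2: wrote 7B at 0x08 = b2c7c496d324c1
  after D3: wrote 8B at 0x0f = c496d324c1c02494
query mem[0x1b]=0xd9, mem[0x04]=0x52, mem[0x0c]=0xd3

MEM[0x1b,0x04,0x0c] = d9 52 d3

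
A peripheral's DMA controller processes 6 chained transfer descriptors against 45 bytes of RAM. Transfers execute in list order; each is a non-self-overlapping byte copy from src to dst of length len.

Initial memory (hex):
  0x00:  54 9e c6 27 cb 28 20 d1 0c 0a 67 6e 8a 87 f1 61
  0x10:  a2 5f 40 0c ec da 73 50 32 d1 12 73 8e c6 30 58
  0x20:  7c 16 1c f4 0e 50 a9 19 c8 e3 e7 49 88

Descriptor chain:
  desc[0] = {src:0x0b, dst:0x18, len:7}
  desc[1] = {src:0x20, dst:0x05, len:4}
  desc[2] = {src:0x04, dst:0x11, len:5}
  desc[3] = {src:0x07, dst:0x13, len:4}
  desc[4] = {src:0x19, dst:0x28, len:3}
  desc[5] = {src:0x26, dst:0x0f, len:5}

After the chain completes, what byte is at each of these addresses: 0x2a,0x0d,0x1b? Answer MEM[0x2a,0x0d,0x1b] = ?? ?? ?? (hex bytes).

[0] 0x0b->0x18 len=7 : 6e 8a 87 f1 61 a2 5f
[1] 0x20->0x05 len=4 : 7c 16 1c f4
[2] 0x04->0x11 len=5 : cb 7c 16 1c f4
[3] 0x07->0x13 len=4 : 1c f4 0a 67
[4] 0x19->0x28 len=3 : 8a 87 f1
[5] 0x26->0x0f len=5 : a9 19 8a 87 f1
query mem[0x2a]=0xf1, mem[0x0d]=0x87, mem[0x1b]=0xf1

MEM[0x2a,0x0d,0x1b] = f1 87 f1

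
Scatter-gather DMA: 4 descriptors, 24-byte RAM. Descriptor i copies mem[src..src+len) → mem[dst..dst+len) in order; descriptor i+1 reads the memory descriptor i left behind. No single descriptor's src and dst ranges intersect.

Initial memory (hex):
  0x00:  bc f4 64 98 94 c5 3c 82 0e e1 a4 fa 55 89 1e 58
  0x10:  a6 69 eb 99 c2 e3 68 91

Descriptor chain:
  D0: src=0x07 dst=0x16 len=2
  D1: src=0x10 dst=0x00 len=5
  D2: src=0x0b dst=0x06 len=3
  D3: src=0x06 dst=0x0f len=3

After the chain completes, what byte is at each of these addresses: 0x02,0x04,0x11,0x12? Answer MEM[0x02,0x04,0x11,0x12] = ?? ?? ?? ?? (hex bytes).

D0: mem[0x16..0x17] <- [82 0e]
D1: mem[0x00..0x04] <- [a6 69 eb 99 c2]
D2: mem[0x06..0x08] <- [fa 55 89]
D3: mem[0x0f..0x11] <- [fa 55 89]
query mem[0x02]=0xeb, mem[0x04]=0xc2, mem[0x11]=0x89, mem[0x12]=0xeb

MEM[0x02,0x04,0x11,0x12] = eb c2 89 eb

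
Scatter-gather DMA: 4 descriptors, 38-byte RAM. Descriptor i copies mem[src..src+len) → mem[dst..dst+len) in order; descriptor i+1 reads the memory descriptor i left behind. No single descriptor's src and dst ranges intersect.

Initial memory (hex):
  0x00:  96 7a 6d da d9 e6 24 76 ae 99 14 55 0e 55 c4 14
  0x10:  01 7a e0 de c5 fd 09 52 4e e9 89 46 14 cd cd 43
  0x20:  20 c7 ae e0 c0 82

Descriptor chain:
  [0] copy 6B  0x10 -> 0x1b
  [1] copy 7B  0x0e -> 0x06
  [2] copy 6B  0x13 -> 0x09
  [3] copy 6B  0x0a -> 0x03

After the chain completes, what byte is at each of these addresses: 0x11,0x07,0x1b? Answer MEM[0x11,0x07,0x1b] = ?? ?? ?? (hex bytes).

MEM[0x11,0x07,0x1b] = 7a 4e 01

#0 dst[0x1b+6] := {0x01,0x7a,0xe0,0xde,0xc5,0xfd}
#1 dst[0x06+7] := {0xc4,0x14,0x01,0x7a,0xe0,0xde,0xc5}
#2 dst[0x09+6] := {0xde,0xc5,0xfd,0x09,0x52,0x4e}
#3 dst[0x03+6] := {0xc5,0xfd,0x09,0x52,0x4e,0x14}
query mem[0x11]=0x7a, mem[0x07]=0x4e, mem[0x1b]=0x01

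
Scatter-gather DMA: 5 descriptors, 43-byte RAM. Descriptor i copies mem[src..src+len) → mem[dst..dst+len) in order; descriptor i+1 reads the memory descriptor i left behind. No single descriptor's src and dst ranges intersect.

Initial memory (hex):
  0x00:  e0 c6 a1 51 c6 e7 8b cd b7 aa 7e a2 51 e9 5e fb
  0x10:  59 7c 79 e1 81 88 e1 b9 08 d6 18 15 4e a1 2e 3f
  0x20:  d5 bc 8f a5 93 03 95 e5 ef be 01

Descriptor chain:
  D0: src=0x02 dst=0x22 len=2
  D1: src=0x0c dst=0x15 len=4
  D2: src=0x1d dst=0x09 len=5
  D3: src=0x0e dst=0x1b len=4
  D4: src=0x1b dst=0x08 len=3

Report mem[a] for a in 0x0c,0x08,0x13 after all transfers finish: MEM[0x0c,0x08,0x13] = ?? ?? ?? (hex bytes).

MEM[0x0c,0x08,0x13] = d5 5e e1

#0 dst[0x22+2] := {0xa1,0x51}
#1 dst[0x15+4] := {0x51,0xe9,0x5e,0xfb}
#2 dst[0x09+5] := {0xa1,0x2e,0x3f,0xd5,0xbc}
#3 dst[0x1b+4] := {0x5e,0xfb,0x59,0x7c}
#4 dst[0x08+3] := {0x5e,0xfb,0x59}
query mem[0x0c]=0xd5, mem[0x08]=0x5e, mem[0x13]=0xe1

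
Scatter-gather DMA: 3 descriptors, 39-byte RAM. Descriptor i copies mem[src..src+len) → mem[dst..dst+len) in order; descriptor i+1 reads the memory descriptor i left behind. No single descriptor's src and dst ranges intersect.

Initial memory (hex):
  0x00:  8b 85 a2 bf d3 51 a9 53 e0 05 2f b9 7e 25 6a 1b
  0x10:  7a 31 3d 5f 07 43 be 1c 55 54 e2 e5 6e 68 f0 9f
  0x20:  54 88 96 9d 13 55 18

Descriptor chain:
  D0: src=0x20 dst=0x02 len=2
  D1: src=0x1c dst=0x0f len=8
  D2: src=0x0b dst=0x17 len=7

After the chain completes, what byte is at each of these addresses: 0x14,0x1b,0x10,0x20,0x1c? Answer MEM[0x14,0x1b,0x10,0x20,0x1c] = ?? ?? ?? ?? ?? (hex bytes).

MEM[0x14,0x1b,0x10,0x20,0x1c] = 88 6e 68 54 68

#0 dst[0x02+2] := {0x54,0x88}
#1 dst[0x0f+8] := {0x6e,0x68,0xf0,0x9f,0x54,0x88,0x96,0x9d}
#2 dst[0x17+7] := {0xb9,0x7e,0x25,0x6a,0x6e,0x68,0xf0}
query mem[0x14]=0x88, mem[0x1b]=0x6e, mem[0x10]=0x68, mem[0x20]=0x54, mem[0x1c]=0x68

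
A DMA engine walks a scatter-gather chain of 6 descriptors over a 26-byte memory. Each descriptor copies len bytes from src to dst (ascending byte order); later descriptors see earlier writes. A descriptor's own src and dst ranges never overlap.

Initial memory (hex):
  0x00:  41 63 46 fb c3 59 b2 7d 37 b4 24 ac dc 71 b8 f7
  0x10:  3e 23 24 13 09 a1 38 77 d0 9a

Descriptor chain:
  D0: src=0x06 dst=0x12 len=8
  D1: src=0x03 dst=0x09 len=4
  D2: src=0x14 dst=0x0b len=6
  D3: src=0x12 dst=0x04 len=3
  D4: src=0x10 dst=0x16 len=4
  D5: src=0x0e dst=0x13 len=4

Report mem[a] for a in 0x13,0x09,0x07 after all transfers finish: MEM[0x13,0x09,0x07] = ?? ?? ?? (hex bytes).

D0: mem[0x12..0x19] <- [b2 7d 37 b4 24 ac dc 71]
D1: mem[0x09..0x0c] <- [fb c3 59 b2]
D2: mem[0x0b..0x10] <- [37 b4 24 ac dc 71]
D3: mem[0x04..0x06] <- [b2 7d 37]
D4: mem[0x16..0x19] <- [71 23 b2 7d]
D5: mem[0x13..0x16] <- [ac dc 71 23]
query mem[0x13]=0xac, mem[0x09]=0xfb, mem[0x07]=0x7d

MEM[0x13,0x09,0x07] = ac fb 7d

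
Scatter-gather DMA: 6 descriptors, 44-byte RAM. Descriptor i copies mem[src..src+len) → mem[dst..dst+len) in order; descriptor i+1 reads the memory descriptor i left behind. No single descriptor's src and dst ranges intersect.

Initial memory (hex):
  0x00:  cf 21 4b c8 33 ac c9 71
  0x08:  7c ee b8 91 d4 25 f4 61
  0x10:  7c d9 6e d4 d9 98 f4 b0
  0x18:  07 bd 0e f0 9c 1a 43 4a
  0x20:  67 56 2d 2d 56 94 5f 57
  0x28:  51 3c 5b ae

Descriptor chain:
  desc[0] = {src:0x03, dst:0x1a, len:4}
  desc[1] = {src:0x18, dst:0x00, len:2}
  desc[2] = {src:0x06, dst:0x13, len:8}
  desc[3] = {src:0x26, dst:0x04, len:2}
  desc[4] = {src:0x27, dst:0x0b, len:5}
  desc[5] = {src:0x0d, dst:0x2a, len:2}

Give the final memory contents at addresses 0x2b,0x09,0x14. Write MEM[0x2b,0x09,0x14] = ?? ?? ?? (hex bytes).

#0 dst[0x1a+4] := {0xc8,0x33,0xac,0xc9}
#1 dst[0x00+2] := {0x07,0xbd}
#2 dst[0x13+8] := {0xc9,0x71,0x7c,0xee,0xb8,0x91,0xd4,0x25}
#3 dst[0x04+2] := {0x5f,0x57}
#4 dst[0x0b+5] := {0x57,0x51,0x3c,0x5b,0xae}
#5 dst[0x2a+2] := {0x3c,0x5b}
query mem[0x2b]=0x5b, mem[0x09]=0xee, mem[0x14]=0x71

MEM[0x2b,0x09,0x14] = 5b ee 71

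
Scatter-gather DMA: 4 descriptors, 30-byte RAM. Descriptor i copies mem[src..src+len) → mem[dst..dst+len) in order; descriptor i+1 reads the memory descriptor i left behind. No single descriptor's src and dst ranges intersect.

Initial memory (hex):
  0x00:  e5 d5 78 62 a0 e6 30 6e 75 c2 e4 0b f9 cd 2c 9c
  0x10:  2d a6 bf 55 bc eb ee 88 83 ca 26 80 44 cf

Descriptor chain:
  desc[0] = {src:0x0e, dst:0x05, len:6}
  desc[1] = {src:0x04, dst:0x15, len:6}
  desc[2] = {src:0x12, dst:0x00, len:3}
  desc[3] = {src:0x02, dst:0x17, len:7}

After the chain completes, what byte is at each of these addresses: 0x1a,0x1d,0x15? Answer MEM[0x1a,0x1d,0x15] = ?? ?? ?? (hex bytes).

[0] 0x0e->0x05 len=6 : 2c 9c 2d a6 bf 55
[1] 0x04->0x15 len=6 : a0 2c 9c 2d a6 bf
[2] 0x12->0x00 len=3 : bf 55 bc
[3] 0x02->0x17 len=7 : bc 62 a0 2c 9c 2d a6
query mem[0x1a]=0x2c, mem[0x1d]=0xa6, mem[0x15]=0xa0

MEM[0x1a,0x1d,0x15] = 2c a6 a0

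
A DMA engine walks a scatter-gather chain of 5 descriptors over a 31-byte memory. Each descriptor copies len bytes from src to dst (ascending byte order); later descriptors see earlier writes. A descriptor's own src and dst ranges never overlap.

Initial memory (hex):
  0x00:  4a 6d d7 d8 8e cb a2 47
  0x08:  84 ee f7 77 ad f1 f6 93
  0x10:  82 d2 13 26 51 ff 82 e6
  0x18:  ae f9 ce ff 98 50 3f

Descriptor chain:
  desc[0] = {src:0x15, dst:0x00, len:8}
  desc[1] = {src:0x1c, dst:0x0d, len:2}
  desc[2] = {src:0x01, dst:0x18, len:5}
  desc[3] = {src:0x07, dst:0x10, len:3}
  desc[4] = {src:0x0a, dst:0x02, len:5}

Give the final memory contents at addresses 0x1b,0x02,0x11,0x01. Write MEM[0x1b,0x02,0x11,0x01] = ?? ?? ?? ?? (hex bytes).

MEM[0x1b,0x02,0x11,0x01] = f9 f7 84 82

[0] 0x15->0x00 len=8 : ff 82 e6 ae f9 ce ff 98
[1] 0x1c->0x0d len=2 : 98 50
[2] 0x01->0x18 len=5 : 82 e6 ae f9 ce
[3] 0x07->0x10 len=3 : 98 84 ee
[4] 0x0a->0x02 len=5 : f7 77 ad 98 50
query mem[0x1b]=0xf9, mem[0x02]=0xf7, mem[0x11]=0x84, mem[0x01]=0x82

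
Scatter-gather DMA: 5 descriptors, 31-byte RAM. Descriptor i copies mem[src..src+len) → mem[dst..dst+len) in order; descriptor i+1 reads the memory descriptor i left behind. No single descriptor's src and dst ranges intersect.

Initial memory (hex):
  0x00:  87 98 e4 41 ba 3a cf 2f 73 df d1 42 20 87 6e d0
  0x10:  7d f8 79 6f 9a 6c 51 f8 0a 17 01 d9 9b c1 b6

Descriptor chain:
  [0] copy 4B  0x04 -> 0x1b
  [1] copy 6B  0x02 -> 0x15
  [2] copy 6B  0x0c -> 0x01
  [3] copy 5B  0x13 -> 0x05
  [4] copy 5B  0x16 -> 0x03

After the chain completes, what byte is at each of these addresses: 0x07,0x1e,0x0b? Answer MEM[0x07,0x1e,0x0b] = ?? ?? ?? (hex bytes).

  after D0: wrote 4B at 0x1b = ba3acf2f
  after D1: wrote 6B at 0x15 = e441ba3acf2f
  after D2: wrote 6B at 0x01 = 20876ed07df8
  after D3: wrote 5B at 0x05 = 6f9ae441ba
  after D4: wrote 5B at 0x03 = 41ba3acf2f
query mem[0x07]=0x2f, mem[0x1e]=0x2f, mem[0x0b]=0x42

MEM[0x07,0x1e,0x0b] = 2f 2f 42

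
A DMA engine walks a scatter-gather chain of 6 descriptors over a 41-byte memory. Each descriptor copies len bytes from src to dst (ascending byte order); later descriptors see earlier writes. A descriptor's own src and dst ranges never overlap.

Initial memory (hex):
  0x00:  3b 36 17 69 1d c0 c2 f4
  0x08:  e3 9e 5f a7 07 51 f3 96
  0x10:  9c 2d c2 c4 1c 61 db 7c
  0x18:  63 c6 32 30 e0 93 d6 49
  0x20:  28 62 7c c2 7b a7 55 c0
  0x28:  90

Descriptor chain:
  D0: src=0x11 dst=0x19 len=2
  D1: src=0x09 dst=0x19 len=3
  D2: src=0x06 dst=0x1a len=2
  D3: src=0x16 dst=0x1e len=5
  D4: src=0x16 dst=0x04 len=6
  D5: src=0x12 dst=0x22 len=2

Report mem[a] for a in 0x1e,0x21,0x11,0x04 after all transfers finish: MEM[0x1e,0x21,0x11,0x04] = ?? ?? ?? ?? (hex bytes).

[0] 0x11->0x19 len=2 : 2d c2
[1] 0x09->0x19 len=3 : 9e 5f a7
[2] 0x06->0x1a len=2 : c2 f4
[3] 0x16->0x1e len=5 : db 7c 63 9e c2
[4] 0x16->0x04 len=6 : db 7c 63 9e c2 f4
[5] 0x12->0x22 len=2 : c2 c4
query mem[0x1e]=0xdb, mem[0x21]=0x9e, mem[0x11]=0x2d, mem[0x04]=0xdb

MEM[0x1e,0x21,0x11,0x04] = db 9e 2d db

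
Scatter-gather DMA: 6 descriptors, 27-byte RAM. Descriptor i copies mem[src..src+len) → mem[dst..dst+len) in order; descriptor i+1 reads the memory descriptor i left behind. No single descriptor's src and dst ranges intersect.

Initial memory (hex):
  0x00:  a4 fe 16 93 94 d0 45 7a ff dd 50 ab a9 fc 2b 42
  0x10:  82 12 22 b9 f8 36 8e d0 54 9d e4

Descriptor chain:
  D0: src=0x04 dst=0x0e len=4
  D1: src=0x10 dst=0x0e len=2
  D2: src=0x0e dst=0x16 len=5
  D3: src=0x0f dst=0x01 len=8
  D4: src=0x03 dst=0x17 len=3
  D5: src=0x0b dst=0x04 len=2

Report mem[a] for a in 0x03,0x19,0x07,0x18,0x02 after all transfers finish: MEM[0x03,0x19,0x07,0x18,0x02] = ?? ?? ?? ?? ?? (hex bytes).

D0: mem[0x0e..0x11] <- [94 d0 45 7a]
D1: mem[0x0e..0x0f] <- [45 7a]
D2: mem[0x16..0x1a] <- [45 7a 45 7a 22]
D3: mem[0x01..0x08] <- [7a 45 7a 22 b9 f8 36 45]
D4: mem[0x17..0x19] <- [7a 22 b9]
D5: mem[0x04..0x05] <- [ab a9]
query mem[0x03]=0x7a, mem[0x19]=0xb9, mem[0x07]=0x36, mem[0x18]=0x22, mem[0x02]=0x45

MEM[0x03,0x19,0x07,0x18,0x02] = 7a b9 36 22 45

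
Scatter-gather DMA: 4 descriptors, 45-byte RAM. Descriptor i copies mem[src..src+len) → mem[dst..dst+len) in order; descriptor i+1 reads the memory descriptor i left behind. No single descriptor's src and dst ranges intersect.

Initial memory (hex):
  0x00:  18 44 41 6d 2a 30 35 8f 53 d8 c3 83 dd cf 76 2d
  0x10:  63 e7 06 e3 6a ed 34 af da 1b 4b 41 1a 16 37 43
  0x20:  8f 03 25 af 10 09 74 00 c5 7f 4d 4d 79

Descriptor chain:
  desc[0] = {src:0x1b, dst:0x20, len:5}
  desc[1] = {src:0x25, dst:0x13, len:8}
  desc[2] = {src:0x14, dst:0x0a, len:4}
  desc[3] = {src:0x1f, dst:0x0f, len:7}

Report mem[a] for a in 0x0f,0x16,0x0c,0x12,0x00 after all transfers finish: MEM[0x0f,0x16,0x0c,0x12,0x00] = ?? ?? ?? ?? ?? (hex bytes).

MEM[0x0f,0x16,0x0c,0x12,0x00] = 43 c5 c5 16 18

[0] 0x1b->0x20 len=5 : 41 1a 16 37 43
[1] 0x25->0x13 len=8 : 09 74 00 c5 7f 4d 4d 79
[2] 0x14->0x0a len=4 : 74 00 c5 7f
[3] 0x1f->0x0f len=7 : 43 41 1a 16 37 43 09
query mem[0x0f]=0x43, mem[0x16]=0xc5, mem[0x0c]=0xc5, mem[0x12]=0x16, mem[0x00]=0x18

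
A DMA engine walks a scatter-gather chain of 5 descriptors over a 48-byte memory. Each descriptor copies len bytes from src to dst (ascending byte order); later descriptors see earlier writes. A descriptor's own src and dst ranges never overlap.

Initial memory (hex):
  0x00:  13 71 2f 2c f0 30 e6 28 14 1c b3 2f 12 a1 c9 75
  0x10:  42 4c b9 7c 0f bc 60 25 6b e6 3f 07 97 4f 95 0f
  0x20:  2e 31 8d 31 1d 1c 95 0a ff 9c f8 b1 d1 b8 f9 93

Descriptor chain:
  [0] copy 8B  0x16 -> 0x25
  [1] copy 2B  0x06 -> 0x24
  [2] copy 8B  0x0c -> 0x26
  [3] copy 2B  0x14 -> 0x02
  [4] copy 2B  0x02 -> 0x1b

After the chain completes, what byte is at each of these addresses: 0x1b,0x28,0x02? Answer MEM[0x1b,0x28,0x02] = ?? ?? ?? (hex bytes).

[0] 0x16->0x25 len=8 : 60 25 6b e6 3f 07 97 4f
[1] 0x06->0x24 len=2 : e6 28
[2] 0x0c->0x26 len=8 : 12 a1 c9 75 42 4c b9 7c
[3] 0x14->0x02 len=2 : 0f bc
[4] 0x02->0x1b len=2 : 0f bc
query mem[0x1b]=0x0f, mem[0x28]=0xc9, mem[0x02]=0x0f

MEM[0x1b,0x28,0x02] = 0f c9 0f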